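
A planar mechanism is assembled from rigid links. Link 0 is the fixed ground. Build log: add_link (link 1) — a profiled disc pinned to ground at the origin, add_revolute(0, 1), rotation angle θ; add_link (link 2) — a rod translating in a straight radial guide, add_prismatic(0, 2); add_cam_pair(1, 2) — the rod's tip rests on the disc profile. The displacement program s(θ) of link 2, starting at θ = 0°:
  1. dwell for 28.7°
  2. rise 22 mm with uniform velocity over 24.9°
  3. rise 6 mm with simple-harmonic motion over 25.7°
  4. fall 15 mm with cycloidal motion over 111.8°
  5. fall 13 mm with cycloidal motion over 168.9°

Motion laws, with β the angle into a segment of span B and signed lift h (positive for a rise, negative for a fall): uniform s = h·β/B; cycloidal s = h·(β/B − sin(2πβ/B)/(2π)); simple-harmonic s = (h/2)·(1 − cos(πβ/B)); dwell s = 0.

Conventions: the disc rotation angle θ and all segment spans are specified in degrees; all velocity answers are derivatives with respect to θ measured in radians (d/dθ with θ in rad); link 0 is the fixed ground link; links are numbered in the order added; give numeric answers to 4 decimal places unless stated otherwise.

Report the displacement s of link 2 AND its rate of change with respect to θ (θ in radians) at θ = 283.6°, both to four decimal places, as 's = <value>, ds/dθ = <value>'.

seg 1 [0°–28.7°] dwell: s stays 0.0000
seg 2 [28.7°–53.6°] uniform, h=22: full span → s += 22 → s = 22.0000
seg 3 [53.6°–79.3°] simple-harmonic, h=6: full span → s += 6 → s = 28.0000
seg 4 [79.3°–191.1°] cycloidal, h=-15: full span → s += -15 → s = 13.0000
seg 5 [191.1°–360°] cycloidal, h=-13: θ=283.6° here. β=92.5, B=168.9. -13·(0.5477 − sin(2π·0.5477)/(2π)) = -7.7300 → s = 5.2700
velocity in seg [191.1°–360°] (cycloidal), θ in radians: β = 92.5° = 1.6144 rad, B = 168.9° = 2.9479 rad; ds/dθ = (h/B)(1 − cos(2πβ/B)) = ((-13)/2.9479)(1 − cos(2π·0.5477)) = -8.623686 mm/rad

s = 5.2700, ds/dθ = -8.6237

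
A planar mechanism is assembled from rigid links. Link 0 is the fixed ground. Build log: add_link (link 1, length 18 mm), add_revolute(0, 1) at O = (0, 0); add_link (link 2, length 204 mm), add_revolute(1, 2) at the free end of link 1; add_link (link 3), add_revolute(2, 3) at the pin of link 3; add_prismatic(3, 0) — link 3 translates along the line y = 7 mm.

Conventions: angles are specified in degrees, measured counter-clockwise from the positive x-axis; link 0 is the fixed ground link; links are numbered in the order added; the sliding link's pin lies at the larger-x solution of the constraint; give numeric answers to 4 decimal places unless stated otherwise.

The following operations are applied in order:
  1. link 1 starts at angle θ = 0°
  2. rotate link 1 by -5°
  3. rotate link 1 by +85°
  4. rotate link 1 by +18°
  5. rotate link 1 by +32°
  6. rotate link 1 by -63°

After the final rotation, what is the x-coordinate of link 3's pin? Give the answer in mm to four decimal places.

geometry: r = 18 mm, L = 204 mm, e = 7 mm; θ starts at 0°
rotate link 1 by -5°: θ ← 0° -5° = -5°
rotate link 1 by +85°: θ ← -5° +85° = 80°
rotate link 1 by +18°: θ ← 80° +18° = 98°
rotate link 1 by +32°: θ ← 98° +32° = 130°
rotate link 1 by -63°: θ ← 130° -63° = 67°
crank pin P = (r cos θ, r sin θ) = (7.033160, 16.569087)
h = r sin θ − e = 16.569087 − 7 = 9.569087
x = r cos θ + √(L² − h²) = 7.033160 + 203.775446 = 210.808607

210.8086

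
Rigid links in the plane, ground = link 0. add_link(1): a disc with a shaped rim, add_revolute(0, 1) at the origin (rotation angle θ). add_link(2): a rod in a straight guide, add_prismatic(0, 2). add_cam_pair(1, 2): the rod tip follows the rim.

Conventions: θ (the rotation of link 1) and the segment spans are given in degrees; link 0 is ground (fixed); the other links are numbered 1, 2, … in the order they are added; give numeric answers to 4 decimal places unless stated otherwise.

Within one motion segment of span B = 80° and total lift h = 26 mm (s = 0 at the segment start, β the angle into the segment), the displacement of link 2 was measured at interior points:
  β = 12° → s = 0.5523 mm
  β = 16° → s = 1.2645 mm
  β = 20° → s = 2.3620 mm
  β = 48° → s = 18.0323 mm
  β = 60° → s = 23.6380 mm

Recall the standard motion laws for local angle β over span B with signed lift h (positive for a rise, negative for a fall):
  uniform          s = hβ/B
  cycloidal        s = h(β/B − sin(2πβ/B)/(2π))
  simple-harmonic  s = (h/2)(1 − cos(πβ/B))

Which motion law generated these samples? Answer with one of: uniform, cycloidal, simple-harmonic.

candidates at β/B = r: uniform s = h·r (linear in β); cycloidal s = h·(r − sin(2πr)/(2π)); simple-harmonic s = (h/2)(1 − cos(πr))
β=12°: printed 0.5523 | uniform 3.9000, cycloidal 0.5523, simple-harmonic 1.4169
β=16°: printed 1.2645 | uniform 5.2000, cycloidal 1.2645, simple-harmonic 2.4828
β=20°: printed 2.3620 | uniform 6.5000, cycloidal 2.3620, simple-harmonic 3.8076
β=48°: printed 18.0323 | uniform 15.6000, cycloidal 18.0323, simple-harmonic 17.0172
β=60°: printed 23.6380 | uniform 19.5000, cycloidal 23.6380, simple-harmonic 22.1924
only one law matches every sample → cycloidal

cycloidal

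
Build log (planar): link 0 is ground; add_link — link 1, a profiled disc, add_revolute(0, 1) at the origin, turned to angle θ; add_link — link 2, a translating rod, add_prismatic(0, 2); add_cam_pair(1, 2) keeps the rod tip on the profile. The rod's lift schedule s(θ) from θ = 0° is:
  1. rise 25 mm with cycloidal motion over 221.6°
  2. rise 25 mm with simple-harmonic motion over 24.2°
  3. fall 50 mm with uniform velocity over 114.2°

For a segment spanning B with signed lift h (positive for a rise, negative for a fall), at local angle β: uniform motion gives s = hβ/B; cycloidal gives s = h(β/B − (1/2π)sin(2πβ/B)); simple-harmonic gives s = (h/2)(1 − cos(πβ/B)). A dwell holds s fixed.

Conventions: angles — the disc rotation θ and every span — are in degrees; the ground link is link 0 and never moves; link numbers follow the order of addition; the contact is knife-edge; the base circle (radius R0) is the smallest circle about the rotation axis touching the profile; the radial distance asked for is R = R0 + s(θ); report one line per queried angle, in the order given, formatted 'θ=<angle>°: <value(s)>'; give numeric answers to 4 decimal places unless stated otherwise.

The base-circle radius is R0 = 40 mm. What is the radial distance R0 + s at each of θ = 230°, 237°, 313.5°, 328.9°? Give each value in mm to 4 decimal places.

seg 1 [0°–221.6°] cycloidal, h=25: full span → s += 25 → s = 25.0000
seg 2 [221.6°–245.8°] simple-harmonic, h=25: θ=230° here. β=8.4, B=24.2. 25/2·(1 − cos(π·0.3471)) = 6.7241 → s = 31.7241
seg 2 [221.6°–245.8°] simple-harmonic, h=25: θ=237° here. β=15.4, B=24.2. 25/2·(1 − cos(π·0.6364)) = 17.6927 → s = 42.6927
seg 2 [221.6°–245.8°] simple-harmonic, h=25: full span → s += 25 → s = 50.0000
seg 3 [245.8°–360°] uniform, h=-50: θ=313.5° here. β=67.7, B=114.2. -50·67.7/114.2 = -29.6410 → s = 20.3590
seg 3 [245.8°–360°] uniform, h=-50: θ=328.9° here. β=83.1, B=114.2. -50·83.1/114.2 = -36.3835 → s = 13.6165
θ=230°: R = R0 + s = 40 + 31.7241 = 71.7241
θ=237°: R = R0 + s = 40 + 42.6927 = 82.6927
θ=313.5°: R = R0 + s = 40 + 20.3590 = 60.3590
θ=328.9°: R = R0 + s = 40 + 13.6165 = 53.6165

θ=230°: 71.7241
θ=237°: 82.6927
θ=313.5°: 60.3590
θ=328.9°: 53.6165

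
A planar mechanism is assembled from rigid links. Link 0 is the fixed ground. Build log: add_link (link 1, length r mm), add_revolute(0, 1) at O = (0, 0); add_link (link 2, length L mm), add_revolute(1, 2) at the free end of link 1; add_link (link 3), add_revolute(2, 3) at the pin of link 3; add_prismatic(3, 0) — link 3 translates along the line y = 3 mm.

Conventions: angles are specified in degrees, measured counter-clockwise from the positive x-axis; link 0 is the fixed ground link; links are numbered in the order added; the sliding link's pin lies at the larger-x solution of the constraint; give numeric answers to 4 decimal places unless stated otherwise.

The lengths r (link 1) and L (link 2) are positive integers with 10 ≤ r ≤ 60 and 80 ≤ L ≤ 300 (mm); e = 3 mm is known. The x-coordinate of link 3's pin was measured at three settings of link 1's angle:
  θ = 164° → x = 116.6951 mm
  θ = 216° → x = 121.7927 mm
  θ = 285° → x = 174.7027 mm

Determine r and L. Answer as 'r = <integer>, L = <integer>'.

constraint per measurement: (x − r cos θ)² + (r sin θ − e)² = L²
subtracting the θ₁ and θ₂ equations cancels the r² and L² terms:
r = (x₁² − x₂²) / (2[(x₁cos θ₁ + e sin θ₁) − (x₂cos θ₂ + e sin θ₂)]) = 55.0003 → r = 55
L² = (x₁ − r cos θ₁)² + (r sin θ₁ − e)² = 28899.9843 → L = 170.0000 → L = 170
check at θ₃=285°: x = 174.7027 (printed 174.7027) ✓

r = 55, L = 170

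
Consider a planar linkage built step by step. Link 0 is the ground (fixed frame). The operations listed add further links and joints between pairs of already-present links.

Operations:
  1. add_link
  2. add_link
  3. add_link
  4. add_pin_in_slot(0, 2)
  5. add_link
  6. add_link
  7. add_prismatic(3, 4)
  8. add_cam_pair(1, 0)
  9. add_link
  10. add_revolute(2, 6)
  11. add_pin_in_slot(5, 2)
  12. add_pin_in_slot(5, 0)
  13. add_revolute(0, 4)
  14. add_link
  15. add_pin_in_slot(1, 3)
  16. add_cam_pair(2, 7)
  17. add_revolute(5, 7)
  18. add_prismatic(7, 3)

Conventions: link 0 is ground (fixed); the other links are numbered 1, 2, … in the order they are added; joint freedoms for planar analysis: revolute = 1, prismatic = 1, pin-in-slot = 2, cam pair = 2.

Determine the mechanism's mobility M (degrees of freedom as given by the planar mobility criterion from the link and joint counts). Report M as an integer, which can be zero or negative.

L=1 J1=0 J2=0
add link → L=2 J1=0 J2=0
add link → L=3 J1=0 J2=0
add link → L=4 J1=0 J2=0
PS@0,2 dof=2 J2 → L=4 J1=0 J2=1
add link → L=5 J1=0 J2=1
add link → L=6 J1=0 J2=1
P@3,4 dof=1 J1 → L=6 J1=1 J2=1
C@1,0 dof=2 J2 → L=6 J1=1 J2=2
add link → L=7 J1=1 J2=2
R@2,6 dof=1 J1 → L=7 J1=2 J2=2
PS@5,2 dof=2 J2 → L=7 J1=2 J2=3
PS@5,0 dof=2 J2 → L=7 J1=2 J2=4
R@0,4 dof=1 J1 → L=7 J1=3 J2=4
add link → L=8 J1=3 J2=4
PS@1,3 dof=2 J2 → L=8 J1=3 J2=5
C@2,7 dof=2 J2 → L=8 J1=3 J2=6
R@5,7 dof=1 J1 → L=8 J1=4 J2=6
P@7,3 dof=1 J1 → L=8 J1=5 J2=6
M=3(L−1)−2J1−J2=3·7−2·5−6=5

M = 5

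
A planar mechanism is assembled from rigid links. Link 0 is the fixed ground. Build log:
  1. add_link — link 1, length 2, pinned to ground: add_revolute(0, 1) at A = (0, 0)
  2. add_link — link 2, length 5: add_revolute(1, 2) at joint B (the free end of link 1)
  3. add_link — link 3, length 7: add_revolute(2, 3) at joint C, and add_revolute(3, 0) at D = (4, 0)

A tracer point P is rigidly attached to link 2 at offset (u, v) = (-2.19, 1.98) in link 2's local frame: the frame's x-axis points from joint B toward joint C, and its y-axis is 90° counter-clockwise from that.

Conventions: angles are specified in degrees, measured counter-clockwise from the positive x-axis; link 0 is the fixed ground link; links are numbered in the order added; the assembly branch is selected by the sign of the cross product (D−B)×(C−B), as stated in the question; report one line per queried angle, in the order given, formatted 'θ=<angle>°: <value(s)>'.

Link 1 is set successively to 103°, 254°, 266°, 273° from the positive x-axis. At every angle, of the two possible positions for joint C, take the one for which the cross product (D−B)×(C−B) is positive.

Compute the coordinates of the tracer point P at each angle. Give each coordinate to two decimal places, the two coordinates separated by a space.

A=(0,0), D=(4.00,0)
θ=103°: B = A + 2.00·(cos103°, sin103°) = (-0.4499, 1.9487)
θ=103°: |BD| = 4.8579
θ=103°: circle(B,5.00) ∩ circle(D,7.00): a=-0.0413, h=4.9998
θ=103°:   candidates: C₊=(1.5180,6.5452) cross=24.289; C₋=(-2.4934,-2.6146) cross=-24.289
θ=103°:   branch + wants cross > 0 → take C=(1.5180,6.5452) (cross=24.289)
θ=103°: ex = (C−B)/|BC| = (0.3936,0.9193); ey = (-0.9193,0.3936)
θ=103°: P = B + -2.19·ex + 1.98·ey = (-3.1320,0.7148)
θ=254°: B = A + 2.00·(cos254°, sin254°) = (-0.5513, -1.9225)
θ=254°: |BD| = 4.9407
θ=254°: circle(B,5.00) ∩ circle(D,7.00): a=0.0415, h=4.9998
θ=254°:   candidates: C₊=(-2.4586,2.6994) cross=24.702; C₋=(1.4325,-6.5121) cross=-24.702
θ=254°:   branch + wants cross > 0 → take C=(-2.4586,2.6994) (cross=24.702)
θ=254°: ex = (C−B)/|BC| = (-0.3815,0.9244); ey = (-0.9244,-0.3815)
θ=254°: P = B + -2.19·ex + 1.98·ey = (-1.5462,-4.7022)
θ=266°: B = A + 2.00·(cos266°, sin266°) = (-0.1395, -1.9951)
θ=266°: |BD| = 4.5952
θ=266°: circle(B,5.00) ∩ circle(D,7.00): a=-0.3138, h=4.9901
θ=266°:   candidates: C₊=(-2.5888,2.3639) cross=22.931; C₋=(1.7444,-6.6266) cross=-22.931
θ=266°:   branch + wants cross > 0 → take C=(-2.5888,2.3639) (cross=22.931)
θ=266°: ex = (C−B)/|BC| = (-0.4899,0.8718); ey = (-0.8718,-0.4899)
θ=266°: P = B + -2.19·ex + 1.98·ey = (-0.7929,-4.8743)
θ=273°: B = A + 2.00·(cos273°, sin273°) = (0.1047, -1.9973)
θ=273°: |BD| = 4.3775
θ=273°: circle(B,5.00) ∩ circle(D,7.00): a=-0.5525, h=4.9694
θ=273°:   candidates: C₊=(-2.6543,2.1726) cross=21.754; C₋=(1.8803,-6.6713) cross=-21.754
θ=273°:   branch + wants cross > 0 → take C=(-2.6543,2.1726) (cross=21.754)
θ=273°: ex = (C−B)/|BC| = (-0.5518,0.8340); ey = (-0.8340,-0.5518)
θ=273°: P = B + -2.19·ex + 1.98·ey = (-0.3382,-4.9162)

θ=103°: -3.13 0.71
θ=254°: -1.55 -4.70
θ=266°: -0.79 -4.87
θ=273°: -0.34 -4.92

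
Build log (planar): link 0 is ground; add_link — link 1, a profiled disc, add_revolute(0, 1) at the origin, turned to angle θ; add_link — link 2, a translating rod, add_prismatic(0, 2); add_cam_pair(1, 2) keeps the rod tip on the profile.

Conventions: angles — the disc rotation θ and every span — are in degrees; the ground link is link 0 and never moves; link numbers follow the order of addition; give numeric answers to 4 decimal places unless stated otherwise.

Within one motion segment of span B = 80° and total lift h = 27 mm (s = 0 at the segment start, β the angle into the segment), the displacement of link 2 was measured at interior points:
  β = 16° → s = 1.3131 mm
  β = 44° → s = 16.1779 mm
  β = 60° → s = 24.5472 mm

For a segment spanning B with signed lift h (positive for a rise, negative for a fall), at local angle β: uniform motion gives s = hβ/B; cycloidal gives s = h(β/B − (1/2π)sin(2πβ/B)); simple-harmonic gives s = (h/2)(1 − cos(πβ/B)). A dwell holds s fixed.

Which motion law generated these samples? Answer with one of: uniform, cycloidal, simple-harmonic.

candidates at β/B = r: uniform s = h·r (linear in β); cycloidal s = h·(r − sin(2πr)/(2π)); simple-harmonic s = (h/2)(1 − cos(πr))
β=16°: printed 1.3131 | uniform 5.4000, cycloidal 1.3131, simple-harmonic 2.5783
β=44°: printed 16.1779 | uniform 14.8500, cycloidal 16.1779, simple-harmonic 15.6119
β=60°: printed 24.5472 | uniform 20.2500, cycloidal 24.5472, simple-harmonic 23.0459
only one law matches every sample → cycloidal

cycloidal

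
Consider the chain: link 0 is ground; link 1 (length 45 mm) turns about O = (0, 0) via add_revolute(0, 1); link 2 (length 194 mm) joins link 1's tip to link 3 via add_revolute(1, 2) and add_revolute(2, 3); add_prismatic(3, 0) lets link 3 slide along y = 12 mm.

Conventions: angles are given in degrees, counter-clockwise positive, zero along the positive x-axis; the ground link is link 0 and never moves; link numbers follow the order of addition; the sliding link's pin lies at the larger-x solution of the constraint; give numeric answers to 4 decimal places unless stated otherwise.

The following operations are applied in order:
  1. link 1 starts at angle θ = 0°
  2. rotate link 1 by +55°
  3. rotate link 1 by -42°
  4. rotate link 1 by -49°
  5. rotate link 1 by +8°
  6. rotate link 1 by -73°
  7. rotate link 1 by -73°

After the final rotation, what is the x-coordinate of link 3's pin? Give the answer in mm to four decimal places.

geometry: r = 45 mm, L = 194 mm, e = 12 mm; θ starts at 0°
rotate link 1 by +55°: θ ← 0° +55° = 55°
rotate link 1 by -42°: θ ← 55° -42° = 13°
rotate link 1 by -49°: θ ← 13° -49° = -36°
rotate link 1 by +8°: θ ← -36° +8° = -28°
rotate link 1 by -73°: θ ← -28° -73° = -101°
rotate link 1 by -73°: θ ← -101° -73° = -174°
crank pin P = (r cos θ, r sin θ) = (-44.753485, -4.703781)
h = r sin θ − e = -4.703781 − 12 = -16.703781
x = r cos θ + √(L² − h²) = -44.753485 + 193.279548 = 148.526063

148.5261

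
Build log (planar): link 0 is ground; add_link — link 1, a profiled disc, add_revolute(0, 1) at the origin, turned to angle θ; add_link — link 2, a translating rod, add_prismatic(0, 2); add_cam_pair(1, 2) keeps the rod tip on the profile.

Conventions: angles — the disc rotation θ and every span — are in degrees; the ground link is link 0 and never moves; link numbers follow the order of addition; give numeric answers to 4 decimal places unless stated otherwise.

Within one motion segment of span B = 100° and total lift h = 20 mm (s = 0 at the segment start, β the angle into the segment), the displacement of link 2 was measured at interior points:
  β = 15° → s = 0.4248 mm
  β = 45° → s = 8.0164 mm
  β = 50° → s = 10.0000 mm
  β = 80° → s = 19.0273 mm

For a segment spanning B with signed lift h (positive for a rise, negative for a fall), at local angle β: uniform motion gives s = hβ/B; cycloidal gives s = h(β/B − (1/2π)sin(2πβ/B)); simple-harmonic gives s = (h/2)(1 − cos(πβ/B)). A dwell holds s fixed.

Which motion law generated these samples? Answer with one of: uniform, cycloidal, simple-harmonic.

candidates at β/B = r: uniform s = h·r (linear in β); cycloidal s = h·(r − sin(2πr)/(2π)); simple-harmonic s = (h/2)(1 − cos(πr))
β=15°: printed 0.4248 | uniform 3.0000, cycloidal 0.4248, simple-harmonic 1.0899
β=45°: printed 8.0164 | uniform 9.0000, cycloidal 8.0164, simple-harmonic 8.4357
β=50°: printed 10.0000 | uniform 10.0000, cycloidal 10.0000, simple-harmonic 10.0000
β=80°: printed 19.0273 | uniform 16.0000, cycloidal 19.0273, simple-harmonic 18.0902
only one law matches every sample → cycloidal

cycloidal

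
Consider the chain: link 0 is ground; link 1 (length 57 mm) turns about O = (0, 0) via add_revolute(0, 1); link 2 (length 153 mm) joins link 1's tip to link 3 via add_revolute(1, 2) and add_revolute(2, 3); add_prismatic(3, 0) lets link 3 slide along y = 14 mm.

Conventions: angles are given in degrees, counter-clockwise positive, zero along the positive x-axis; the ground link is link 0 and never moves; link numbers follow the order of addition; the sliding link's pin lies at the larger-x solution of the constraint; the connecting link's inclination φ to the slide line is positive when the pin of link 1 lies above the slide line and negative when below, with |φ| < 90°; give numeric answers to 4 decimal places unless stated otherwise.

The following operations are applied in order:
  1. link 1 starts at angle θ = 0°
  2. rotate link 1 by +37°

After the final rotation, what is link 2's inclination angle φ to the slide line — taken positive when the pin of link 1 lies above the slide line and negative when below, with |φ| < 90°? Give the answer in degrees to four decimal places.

geometry: r = 57 mm, L = 153 mm, e = 14 mm; θ starts at 0°
rotate link 1 by +37°: θ ← 0° +37° = 37°
h = r sin θ − e = 34.303456 − 14 = 20.303456
sin φ = h / L = 20.303456 / 153 = 0.13270233
φ = arcsin(0.13270233) = 7.625778°

7.6258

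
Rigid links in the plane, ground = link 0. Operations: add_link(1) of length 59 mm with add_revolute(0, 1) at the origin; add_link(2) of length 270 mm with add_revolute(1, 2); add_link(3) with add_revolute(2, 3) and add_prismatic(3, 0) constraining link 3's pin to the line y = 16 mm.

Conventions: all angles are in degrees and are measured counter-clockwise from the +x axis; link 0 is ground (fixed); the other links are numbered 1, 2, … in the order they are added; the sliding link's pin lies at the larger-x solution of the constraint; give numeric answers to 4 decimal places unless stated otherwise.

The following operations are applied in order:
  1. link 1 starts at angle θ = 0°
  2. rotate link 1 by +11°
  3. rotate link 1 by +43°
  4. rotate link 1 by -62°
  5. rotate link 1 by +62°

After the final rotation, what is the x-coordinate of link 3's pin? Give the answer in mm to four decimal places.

geometry: r = 59 mm, L = 270 mm, e = 16 mm; θ starts at 0°
rotate link 1 by +11°: θ ← 0° +11° = 11°
rotate link 1 by +43°: θ ← 11° +43° = 54°
rotate link 1 by -62°: θ ← 54° -62° = -8°
rotate link 1 by +62°: θ ← -8° +62° = 54°
crank pin P = (r cos θ, r sin θ) = (34.679330, 47.732003)
h = r sin θ − e = 47.732003 − 16 = 31.732003
x = r cos θ + √(L² − h²) = 34.679330 + 268.128850 = 302.808180

302.8082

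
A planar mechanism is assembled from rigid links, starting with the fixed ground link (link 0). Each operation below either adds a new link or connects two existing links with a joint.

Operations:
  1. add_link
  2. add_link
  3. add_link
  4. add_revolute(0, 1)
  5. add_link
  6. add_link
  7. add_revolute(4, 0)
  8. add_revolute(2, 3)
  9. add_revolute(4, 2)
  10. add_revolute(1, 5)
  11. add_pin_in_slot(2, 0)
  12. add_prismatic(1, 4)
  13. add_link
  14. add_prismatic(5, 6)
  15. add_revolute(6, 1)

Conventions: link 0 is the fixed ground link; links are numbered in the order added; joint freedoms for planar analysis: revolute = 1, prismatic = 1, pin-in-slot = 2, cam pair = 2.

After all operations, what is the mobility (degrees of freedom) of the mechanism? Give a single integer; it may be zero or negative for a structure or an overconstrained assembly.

link 0 = ground. State L|J1|J2 = 1|0|0
+link1  2|0|0
+link2  3|0|0
+link3  4|0|0
R(0,1) f=1→J1  4|1|0
+link4  5|1|0
+link5  6|1|0
R(4,0) f=1→J1  6|2|0
R(2,3) f=1→J1  6|3|0
R(4,2) f=1→J1  6|4|0
R(1,5) f=1→J1  6|5|0
PS(2,0) f=2→J2  6|5|1
P(1,4) f=1→J1  6|6|1
+link6  7|6|1
P(5,6) f=1→J1  7|7|1
R(6,1) f=1→J1  7|8|1
M = 3(7−1)−2·8−1 = 18−16−1 = 1

M = 1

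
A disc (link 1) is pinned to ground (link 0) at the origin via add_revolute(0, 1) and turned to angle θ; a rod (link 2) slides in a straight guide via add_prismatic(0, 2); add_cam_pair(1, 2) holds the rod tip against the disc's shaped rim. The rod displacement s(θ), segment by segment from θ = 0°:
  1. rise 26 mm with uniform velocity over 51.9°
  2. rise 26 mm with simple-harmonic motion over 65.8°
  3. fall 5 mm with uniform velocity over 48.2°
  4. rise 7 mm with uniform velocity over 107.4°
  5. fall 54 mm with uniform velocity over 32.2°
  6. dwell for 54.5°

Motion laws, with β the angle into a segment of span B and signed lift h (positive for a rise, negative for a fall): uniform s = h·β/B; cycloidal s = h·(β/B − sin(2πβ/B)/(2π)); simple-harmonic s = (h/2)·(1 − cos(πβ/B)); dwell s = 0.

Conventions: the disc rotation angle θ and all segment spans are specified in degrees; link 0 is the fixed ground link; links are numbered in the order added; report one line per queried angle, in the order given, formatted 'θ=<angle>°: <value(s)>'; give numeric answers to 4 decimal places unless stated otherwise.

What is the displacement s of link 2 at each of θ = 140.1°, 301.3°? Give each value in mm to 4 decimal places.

segment 1 (0° to 51.9°, uniform, h = 26) is passed completely: s = 0.0000 + (26) = 26.0000
segment 2 (51.9° to 117.7°, simple-harmonic, h = 26) is passed completely: s = 26.0000 + (26) = 52.0000
θ = 140.1° falls in segment 3 (117.7° to 165.9°, uniform, h = -5): β = 140.1 − 117.7 = 22.4°, B = 48.2°; Δs = -5·22.4/48.2 = -2.3237; s = 52.0000 − 2.3237 = 49.6763
segment 3 (117.7° to 165.9°, uniform, h = -5) is passed completely: s = 52.0000 + (-5) = 47.0000
segment 4 (165.9° to 273.3°, uniform, h = 7) is passed completely: s = 47.0000 + (7) = 54.0000
θ = 301.3° falls in segment 5 (273.3° to 305.5°, uniform, h = -54): β = 301.3 − 273.3 = 28°, B = 32.2°; Δs = -54·28/32.2 = -46.9565; s = 54.0000 − 46.9565 = 7.0435

θ=140.1°: 49.6763
θ=301.3°: 7.0435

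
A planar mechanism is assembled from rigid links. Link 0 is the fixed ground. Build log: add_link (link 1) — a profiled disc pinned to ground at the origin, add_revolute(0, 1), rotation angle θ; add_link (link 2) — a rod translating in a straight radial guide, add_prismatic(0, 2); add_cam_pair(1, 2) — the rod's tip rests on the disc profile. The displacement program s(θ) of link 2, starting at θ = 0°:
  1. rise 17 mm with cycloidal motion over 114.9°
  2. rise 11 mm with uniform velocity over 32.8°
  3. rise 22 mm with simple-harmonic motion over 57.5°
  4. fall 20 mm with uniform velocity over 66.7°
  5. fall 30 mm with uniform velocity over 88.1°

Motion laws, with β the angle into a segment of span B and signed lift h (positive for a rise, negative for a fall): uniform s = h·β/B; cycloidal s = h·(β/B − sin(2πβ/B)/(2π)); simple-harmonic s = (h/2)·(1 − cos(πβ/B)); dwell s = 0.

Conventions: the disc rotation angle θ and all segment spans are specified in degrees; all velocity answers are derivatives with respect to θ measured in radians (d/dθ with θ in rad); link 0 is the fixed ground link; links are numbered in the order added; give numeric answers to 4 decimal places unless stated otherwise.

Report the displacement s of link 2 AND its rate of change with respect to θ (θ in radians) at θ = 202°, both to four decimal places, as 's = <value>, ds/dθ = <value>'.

seg 1 [0°–114.9°] cycloidal, h=17: full span → s += 17 → s = 17.0000
seg 2 [114.9°–147.7°] uniform, h=11: full span → s += 11 → s = 28.0000
seg 3 [147.7°–205.2°] simple-harmonic, h=22: θ=202° here. β=54.3, B=57.5. 22/2·(1 − cos(π·0.9443)) = 21.8323 → s = 49.8323
velocity in seg [147.7°–205.2°] (simple-harmonic), θ in radians: β = 54.3° = 0.9477 rad, B = 57.5° = 1.0036 rad; ds/dθ = (πh/(2B)) sin(πβ/B) = (π·22/(2·1.0036)) sin(π·0.9443) = 5.989830 mm/rad

s = 49.8323, ds/dθ = 5.9898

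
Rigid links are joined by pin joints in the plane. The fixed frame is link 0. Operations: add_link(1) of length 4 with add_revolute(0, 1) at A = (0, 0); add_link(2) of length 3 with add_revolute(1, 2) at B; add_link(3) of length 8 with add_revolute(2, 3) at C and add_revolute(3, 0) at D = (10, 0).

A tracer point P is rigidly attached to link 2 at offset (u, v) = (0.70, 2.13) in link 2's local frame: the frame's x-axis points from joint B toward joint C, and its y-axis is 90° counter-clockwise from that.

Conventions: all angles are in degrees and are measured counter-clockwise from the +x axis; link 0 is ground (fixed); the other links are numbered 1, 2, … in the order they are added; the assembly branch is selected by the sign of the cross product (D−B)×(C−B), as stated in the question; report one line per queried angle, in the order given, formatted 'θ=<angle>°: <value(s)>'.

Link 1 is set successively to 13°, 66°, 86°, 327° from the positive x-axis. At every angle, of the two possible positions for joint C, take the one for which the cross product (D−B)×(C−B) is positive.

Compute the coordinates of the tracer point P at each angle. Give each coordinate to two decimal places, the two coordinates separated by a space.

A=(0,0), D=(10.00,0)
θ=13°: B = A + 4.00·(cos13°, sin13°) = (3.8975, 0.8998)
θ=13°: |BD| = 6.1685
θ=13°: circle(B,3.00) ∩ circle(D,8.00): a=-1.3739, h=2.6669
θ=13°:   candidates: C₊=(2.9273,3.7386) cross=16.451; C₋=(2.1493,-1.5382) cross=-16.451
θ=13°:   branch + wants cross > 0 → take C=(2.9273,3.7386) (cross=16.451)
θ=13°: ex = (C−B)/|BC| = (-0.3234,0.9463); ey = (-0.9463,-0.3234)
θ=13°: P = B + 0.70·ex + 2.13·ey = (1.6556,0.8734)
θ=66°: B = A + 4.00·(cos66°, sin66°) = (1.6269, 3.6542)
θ=66°: |BD| = 9.1357
θ=66°: circle(B,3.00) ∩ circle(D,8.00): a=1.5577, h=2.5639
θ=66°:   candidates: C₊=(4.0801,5.3810) cross=23.423; C₋=(2.0291,0.6813) cross=-23.423
θ=66°:   branch + wants cross > 0 → take C=(4.0801,5.3810) (cross=23.423)
θ=66°: ex = (C−B)/|BC| = (0.8177,0.5756); ey = (-0.5756,0.8177)
θ=66°: P = B + 0.70·ex + 2.13·ey = (0.9733,5.7989)
θ=86°: B = A + 4.00·(cos86°, sin86°) = (0.2790, 3.9903)
θ=86°: |BD| = 10.5081
θ=86°: circle(B,3.00) ∩ circle(D,8.00): a=2.6370, h=1.4305
θ=86°:   candidates: C₊=(3.2617,4.3122) cross=15.031; C₋=(2.1753,1.6656) cross=-15.031
θ=86°:   branch + wants cross > 0 → take C=(3.2617,4.3122) (cross=15.031)
θ=86°: ex = (C−B)/|BC| = (0.9942,0.1073); ey = (-0.1073,0.9942)
θ=86°: P = B + 0.70·ex + 2.13·ey = (0.7464,6.1831)
θ=327°: B = A + 4.00·(cos327°, sin327°) = (3.3547, -2.1786)
θ=327°: |BD| = 6.9933
θ=327°: circle(B,3.00) ∩ circle(D,8.00): a=-0.4357, h=2.9682
θ=327°:   candidates: C₊=(2.0160,0.5062) cross=20.758; C₋=(3.8653,-5.1348) cross=-20.758
θ=327°:   branch + wants cross > 0 → take C=(2.0160,0.5062) (cross=20.758)
θ=327°: ex = (C−B)/|BC| = (-0.4462,0.8949); ey = (-0.8949,-0.4462)
θ=327°: P = B + 0.70·ex + 2.13·ey = (1.1361,-2.5026)

θ=13°: 1.66 0.87
θ=66°: 0.97 5.80
θ=86°: 0.75 6.18
θ=327°: 1.14 -2.50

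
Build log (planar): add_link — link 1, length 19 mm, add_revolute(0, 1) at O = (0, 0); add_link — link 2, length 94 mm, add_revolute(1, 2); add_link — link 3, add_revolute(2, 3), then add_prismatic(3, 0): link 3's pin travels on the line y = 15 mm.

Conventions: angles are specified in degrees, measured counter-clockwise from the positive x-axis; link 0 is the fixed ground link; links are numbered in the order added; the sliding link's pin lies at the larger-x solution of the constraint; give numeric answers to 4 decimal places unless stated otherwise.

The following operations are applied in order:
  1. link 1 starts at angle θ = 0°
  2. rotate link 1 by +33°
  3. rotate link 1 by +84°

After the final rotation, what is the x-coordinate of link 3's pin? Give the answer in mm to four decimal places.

geometry: r = 19 mm, L = 94 mm, e = 15 mm; θ starts at 0°
rotate link 1 by +33°: θ ← 0° +33° = 33°
rotate link 1 by +84°: θ ← 33° +84° = 117°
crank pin P = (r cos θ, r sin θ) = (-8.625819, 16.929124)
h = r sin θ − e = 16.929124 − 15 = 1.929124
x = r cos θ + √(L² − h²) = -8.625819 + 93.980203 = 85.354383

85.3544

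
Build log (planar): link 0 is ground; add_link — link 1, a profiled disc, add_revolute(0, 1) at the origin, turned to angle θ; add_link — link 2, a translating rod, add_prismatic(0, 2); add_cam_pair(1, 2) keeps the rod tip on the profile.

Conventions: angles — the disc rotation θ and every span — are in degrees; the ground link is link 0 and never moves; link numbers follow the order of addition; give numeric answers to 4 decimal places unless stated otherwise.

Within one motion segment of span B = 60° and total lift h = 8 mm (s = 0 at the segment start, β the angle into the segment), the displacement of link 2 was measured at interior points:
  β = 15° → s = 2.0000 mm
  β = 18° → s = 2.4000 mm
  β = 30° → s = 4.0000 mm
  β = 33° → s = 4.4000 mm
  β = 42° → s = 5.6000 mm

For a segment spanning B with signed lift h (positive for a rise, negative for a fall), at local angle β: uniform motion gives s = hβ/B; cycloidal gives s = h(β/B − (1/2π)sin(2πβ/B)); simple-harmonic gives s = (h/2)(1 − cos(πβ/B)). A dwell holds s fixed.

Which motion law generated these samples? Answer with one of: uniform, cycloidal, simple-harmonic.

candidates at β/B = r: uniform s = h·r (linear in β); cycloidal s = h·(r − sin(2πr)/(2π)); simple-harmonic s = (h/2)(1 − cos(πr))
β=15°: printed 2.0000 | uniform 2.0000, cycloidal 0.7268, simple-harmonic 1.1716
β=18°: printed 2.4000 | uniform 2.4000, cycloidal 1.1891, simple-harmonic 1.6489
β=30°: printed 4.0000 | uniform 4.0000, cycloidal 4.0000, simple-harmonic 4.0000
β=33°: printed 4.4000 | uniform 4.4000, cycloidal 4.7935, simple-harmonic 4.6257
β=42°: printed 5.6000 | uniform 5.6000, cycloidal 6.8109, simple-harmonic 6.3511
only one law matches every sample → uniform

uniform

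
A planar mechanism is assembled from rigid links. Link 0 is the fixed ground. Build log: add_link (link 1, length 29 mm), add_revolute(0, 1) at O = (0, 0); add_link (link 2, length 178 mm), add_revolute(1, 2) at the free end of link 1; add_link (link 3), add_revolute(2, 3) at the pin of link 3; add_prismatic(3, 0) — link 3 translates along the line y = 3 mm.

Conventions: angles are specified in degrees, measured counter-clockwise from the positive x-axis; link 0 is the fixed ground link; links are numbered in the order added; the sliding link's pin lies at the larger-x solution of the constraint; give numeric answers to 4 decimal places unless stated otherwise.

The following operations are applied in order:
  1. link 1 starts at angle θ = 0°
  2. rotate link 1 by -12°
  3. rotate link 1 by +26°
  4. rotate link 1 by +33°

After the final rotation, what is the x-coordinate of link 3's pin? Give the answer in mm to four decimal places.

geometry: r = 29 mm, L = 178 mm, e = 3 mm; θ starts at 0°
rotate link 1 by -12°: θ ← 0° -12° = -12°
rotate link 1 by +26°: θ ← -12° +26° = 14°
rotate link 1 by +33°: θ ← 14° +33° = 47°
crank pin P = (r cos θ, r sin θ) = (19.777952, 21.209257)
h = r sin θ − e = 21.209257 − 3 = 18.209257
x = r cos θ + √(L² − h²) = 19.777952 + 177.066154 = 196.844107

196.8441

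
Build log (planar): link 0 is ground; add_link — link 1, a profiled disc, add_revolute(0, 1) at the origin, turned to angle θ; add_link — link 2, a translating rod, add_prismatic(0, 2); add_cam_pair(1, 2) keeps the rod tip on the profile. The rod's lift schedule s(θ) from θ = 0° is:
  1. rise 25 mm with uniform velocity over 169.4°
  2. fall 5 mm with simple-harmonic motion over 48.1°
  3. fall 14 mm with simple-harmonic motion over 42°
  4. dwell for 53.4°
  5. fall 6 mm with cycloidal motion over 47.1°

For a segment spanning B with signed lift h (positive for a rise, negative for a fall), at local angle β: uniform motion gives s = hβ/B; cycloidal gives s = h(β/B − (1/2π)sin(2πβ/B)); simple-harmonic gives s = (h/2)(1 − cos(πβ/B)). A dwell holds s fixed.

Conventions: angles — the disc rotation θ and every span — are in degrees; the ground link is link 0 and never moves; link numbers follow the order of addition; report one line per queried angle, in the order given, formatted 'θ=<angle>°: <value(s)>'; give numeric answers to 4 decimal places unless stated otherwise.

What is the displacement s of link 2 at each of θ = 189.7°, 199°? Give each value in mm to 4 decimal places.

seg 1 [0°–169.4°] uniform, h=25: full span → s += 25 → s = 25.0000
seg 2 [169.4°–217.5°] simple-harmonic, h=-5: θ=189.7° here. β=20.3, B=48.1. -5/2·(1 − cos(π·0.4220)) = -1.8938 → s = 23.1062
seg 2 [169.4°–217.5°] simple-harmonic, h=-5: θ=199° here. β=29.6, B=48.1. -5/2·(1 − cos(π·0.6154)) = -3.3865 → s = 21.6135

θ=189.7°: 23.1062
θ=199°: 21.6135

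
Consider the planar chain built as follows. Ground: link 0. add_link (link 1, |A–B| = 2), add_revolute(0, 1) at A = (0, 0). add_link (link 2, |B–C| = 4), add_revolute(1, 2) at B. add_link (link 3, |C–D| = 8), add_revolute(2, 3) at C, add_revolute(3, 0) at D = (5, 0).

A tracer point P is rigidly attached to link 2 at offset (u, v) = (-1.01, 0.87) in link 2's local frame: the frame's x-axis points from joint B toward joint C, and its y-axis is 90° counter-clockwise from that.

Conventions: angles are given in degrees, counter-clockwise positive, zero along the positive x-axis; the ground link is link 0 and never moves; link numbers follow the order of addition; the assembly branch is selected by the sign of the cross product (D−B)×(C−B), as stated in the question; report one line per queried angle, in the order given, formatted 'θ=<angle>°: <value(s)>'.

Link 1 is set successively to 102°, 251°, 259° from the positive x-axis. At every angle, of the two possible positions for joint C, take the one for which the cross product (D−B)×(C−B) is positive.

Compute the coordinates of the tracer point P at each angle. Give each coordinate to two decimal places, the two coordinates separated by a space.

A=(0,0), D=(5.00,0)
θ=102°: B = A + 2.00·(cos102°, sin102°) = (-0.4158, 1.9563)
θ=102°: |BD| = 5.7583
θ=102°: circle(B,4.00) ∩ circle(D,8.00): a=-1.2887, h=3.7867
θ=102°:   candidates: C₊=(-0.3414,5.9556) cross=21.805; C₋=(-2.9144,-1.1674) cross=-21.805
θ=102°:   branch + wants cross > 0 → take C=(-0.3414,5.9556) (cross=21.805)
θ=102°: ex = (C−B)/|BC| = (0.0186,0.9998); ey = (-0.9998,0.0186)
θ=102°: P = B + -1.01·ex + 0.87·ey = (-1.3045,0.9627)
θ=251°: B = A + 2.00·(cos251°, sin251°) = (-0.6511, -1.8910)
θ=251°: |BD| = 5.9591
θ=251°: circle(B,4.00) ∩ circle(D,8.00): a=-1.0479, h=3.8603
θ=251°:   candidates: C₊=(-2.8698,1.4372) cross=23.004; C₋=(-0.4198,-5.8843) cross=-23.004
θ=251°:   branch + wants cross > 0 → take C=(-2.8698,1.4372) (cross=23.004)
θ=251°: ex = (C−B)/|BC| = (-0.5547,0.8321); ey = (-0.8321,-0.5547)
θ=251°: P = B + -1.01·ex + 0.87·ey = (-0.8148,-3.2140)
θ=259°: B = A + 2.00·(cos259°, sin259°) = (-0.3816, -1.9633)
θ=259°: |BD| = 5.7285
θ=259°: circle(B,4.00) ∩ circle(D,8.00): a=-1.3253, h=3.7741
θ=259°:   candidates: C₊=(-2.9201,1.1281) cross=21.620; C₋=(-0.3332,-5.9630) cross=-21.620
θ=259°:   branch + wants cross > 0 → take C=(-2.9201,1.1281) (cross=21.620)
θ=259°: ex = (C−B)/|BC| = (-0.6346,0.7728); ey = (-0.7728,-0.6346)
θ=259°: P = B + -1.01·ex + 0.87·ey = (-0.4130,-3.2959)

θ=102°: -1.30 0.96
θ=251°: -0.81 -3.21
θ=259°: -0.41 -3.30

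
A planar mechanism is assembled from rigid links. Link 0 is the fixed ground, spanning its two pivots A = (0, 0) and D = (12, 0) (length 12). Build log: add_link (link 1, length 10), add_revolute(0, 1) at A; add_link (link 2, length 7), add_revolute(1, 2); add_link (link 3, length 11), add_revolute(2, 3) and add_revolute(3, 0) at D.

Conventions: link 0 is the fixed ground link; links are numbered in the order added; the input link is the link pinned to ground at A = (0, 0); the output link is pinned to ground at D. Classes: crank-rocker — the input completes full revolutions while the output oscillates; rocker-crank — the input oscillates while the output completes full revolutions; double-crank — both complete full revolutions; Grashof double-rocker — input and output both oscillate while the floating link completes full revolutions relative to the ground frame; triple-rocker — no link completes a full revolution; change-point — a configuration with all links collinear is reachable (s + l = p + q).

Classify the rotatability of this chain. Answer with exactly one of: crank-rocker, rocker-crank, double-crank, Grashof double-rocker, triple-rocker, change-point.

lengths: ground=12, input=10, coupler=7, output=11
sorted: s=7 (shortest), l=12 (longest), p+q=21
s + l = 19 vs p + q = 21
s + l < p + q (Grashof) with shortest = coupler link → Grashof double-rocker

Grashof double-rocker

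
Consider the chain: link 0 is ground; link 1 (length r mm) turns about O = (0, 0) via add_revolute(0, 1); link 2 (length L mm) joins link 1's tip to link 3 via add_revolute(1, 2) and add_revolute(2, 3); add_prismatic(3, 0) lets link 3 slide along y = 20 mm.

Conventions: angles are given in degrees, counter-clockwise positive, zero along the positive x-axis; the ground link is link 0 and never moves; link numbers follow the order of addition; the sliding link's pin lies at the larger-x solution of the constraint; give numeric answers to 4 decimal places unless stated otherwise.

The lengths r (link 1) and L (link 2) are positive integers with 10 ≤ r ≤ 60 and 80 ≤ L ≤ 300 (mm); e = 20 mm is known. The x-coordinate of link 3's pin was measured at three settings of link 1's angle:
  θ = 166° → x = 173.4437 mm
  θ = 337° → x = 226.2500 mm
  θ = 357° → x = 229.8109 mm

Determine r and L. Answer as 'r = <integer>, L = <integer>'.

constraint per measurement: (x − r cos θ)² + (r sin θ − e)² = L²
subtracting the θ₁ and θ₂ equations cancels the r² and L² terms:
r = (x₁² − x₂²) / (2[(x₁cos θ₁ + e sin θ₁) − (x₂cos θ₂ + e sin θ₂)]) = 29.0000 → r = 29
L² = (x₁ − r cos θ₁)² + (r sin θ₁ − e)² = 40804.0052 → L = 202.0000 → L = 202
check at θ₃=357°: x = 229.8109 (printed 229.8109) ✓

r = 29, L = 202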